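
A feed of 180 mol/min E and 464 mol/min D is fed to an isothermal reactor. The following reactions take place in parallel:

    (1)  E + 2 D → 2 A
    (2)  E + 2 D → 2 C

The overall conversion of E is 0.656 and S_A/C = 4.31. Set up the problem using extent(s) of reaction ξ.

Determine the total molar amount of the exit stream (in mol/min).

526 mol/min

Conversion of E: E consumed = 0.656 × 180 = 118.1 mol/min = 1ξ₁ + 1ξ₂.
Selectivity: 2ξ₁ / (2ξ₂) = 4.31 → ξ₁ = 4.31 ξ₂.
Substitute: (1·4.31 + 1) ξ₂ = 118.1 → ξ₂ = 22.24 mol/min, ξ₁ = 95.84 mol/min.
Outlet amounts (n = n₀ + Σ ν·ξ):
  E: 180 − 1(95.84) − 1(22.24) = 61.92
  D: 464 − 2(95.84) − 2(22.24) = 227.8
  A: 0 + 2(95.84) = 191.7
  C: 0 + 2(22.24) = 44.47
Total out = 61.92 + 227.8 + 191.7 + 44.47 = 525.9 mol/min.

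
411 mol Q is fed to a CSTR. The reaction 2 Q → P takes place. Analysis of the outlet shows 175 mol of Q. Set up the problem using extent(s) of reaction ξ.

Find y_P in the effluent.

For Q: n = n₀ − 2ξ → 175 = 411 − 2ξ, giving ξ = 118 mol.
Outlet amounts (n = n₀ + ν ξ):
  Q: 411 − 2(118) = 175
  P: 0 + 1(118) = 118
Total out = 293 mol; y_P = 118 / 293 = 0.4027.

0.403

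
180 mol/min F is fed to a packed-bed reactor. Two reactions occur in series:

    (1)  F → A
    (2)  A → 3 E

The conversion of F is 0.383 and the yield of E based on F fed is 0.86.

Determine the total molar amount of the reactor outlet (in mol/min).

Conversion of F: F consumed = 1ξ₁ = 0.383 × 180 → ξ₁ = 68.94 mol/min.
Yield of E: 3ξ₂ / 180 = 0.86 → ξ₂ = 51.6 mol/min.
Outlet amounts (n = n₀ + Σ ν·ξ):
  F: 180 − 1(68.94) = 111.1
  A: 0 + 1(68.94) − 1(51.6) = 17.34
  E: 0 + 3(51.6) = 154.8
Total out = 111.1 + 17.34 + 154.8 = 283.2 mol/min.

283 mol/min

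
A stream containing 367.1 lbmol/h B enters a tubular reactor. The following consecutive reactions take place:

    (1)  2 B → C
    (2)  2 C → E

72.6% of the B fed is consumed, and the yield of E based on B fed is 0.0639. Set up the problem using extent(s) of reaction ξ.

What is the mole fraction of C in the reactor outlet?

Conversion of B: B consumed = 2ξ₁ = 0.726 × 367.1 → ξ₁ = 133.3 lbmol/h.
Yield of E: 1ξ₂ / 367.1 = 0.0639 → ξ₂ = 23.46 lbmol/h.
Outlet amounts (n = n₀ + Σ ν·ξ):
  B: 367.1 − 2(133.3) = 100.6
  C: 0 + 1(133.3) − 2(23.46) = 86.34
  E: 0 + 1(23.46) = 23.46
Total out = 210.4 lbmol/h; y_C = 86.34 / 210.4 = 0.4104.

0.41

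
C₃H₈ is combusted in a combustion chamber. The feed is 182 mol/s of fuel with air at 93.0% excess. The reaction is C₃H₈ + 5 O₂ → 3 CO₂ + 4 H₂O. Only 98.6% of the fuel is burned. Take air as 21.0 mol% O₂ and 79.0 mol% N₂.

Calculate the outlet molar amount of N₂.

Stoichiometric O₂ = 5 × 182 = 910 mol/s; O₂ fed = 910 × 1.930 = 1756 mol/s.
N₂ fed = 1756 × 79/21 = 6607 mol/s.
Fuel reacted = 0.986 × 182 → ξ = 179.5 mol/s.
Outlet (n = n₀ + ν ξ):
  C₃H₈: 182 − 1(179.5) = 2.548
  O₂: 1756 − 5(179.5) = 859
  N₂: 6607 (inert)
  CO₂: 0 + 3(179.5) = 538.4
  H₂O: 0 + 4(179.5) = 717.8

6610 mol/s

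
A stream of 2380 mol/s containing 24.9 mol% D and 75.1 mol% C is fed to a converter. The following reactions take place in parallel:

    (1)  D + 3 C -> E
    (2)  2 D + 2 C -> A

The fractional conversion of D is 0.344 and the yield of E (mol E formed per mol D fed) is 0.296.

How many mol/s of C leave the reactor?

1230 mol/s

Yield of E: 1ξ₁ / 592.6 = 0.296 → ξ₁ = 175.4 mol/s.
Conversion of D: 1ξ₁ + 2ξ₂ = 0.344 × 592.6 = 203.9 → ξ₂ = 14.22 mol/s.
Outlet amounts (n = n₀ + Σ ν·ξ):
  D: 592.6 − 1(175.4) − 2(14.22) = 388.8
  C: 1787 − 3(175.4) − 2(14.22) = 1233
  E: 0 + 1(175.4) = 175.4
  A: 0 + 1(14.22) = 14.22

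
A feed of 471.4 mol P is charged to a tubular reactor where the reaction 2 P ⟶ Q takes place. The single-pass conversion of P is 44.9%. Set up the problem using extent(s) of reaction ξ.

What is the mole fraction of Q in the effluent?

P reacted = 0.449 × 471.4 = 211.7 mol; ν_P = −2, so ξ = 211.7/2 = 105.8 mol.
Outlet amounts (n = n₀ + ν ξ):
  P: 471.4 − 2(105.8) = 259.7
  Q: 0 + 1(105.8) = 105.8
Total out = 365.6 mol; y_Q = 105.8 / 365.6 = 0.2895.

0.289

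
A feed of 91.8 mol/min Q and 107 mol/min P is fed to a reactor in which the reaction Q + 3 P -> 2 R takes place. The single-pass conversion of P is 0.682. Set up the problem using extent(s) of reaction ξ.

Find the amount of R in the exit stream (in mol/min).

48.6 mol/min

P reacted = 0.682 × 107 = 72.97 mol/min; ν_P = −3, so ξ = 72.97/3 = 24.32 mol/min.
Outlet amounts (n = n₀ + ν ξ):
  Q: 91.8 − 1(24.32) = 67.48
  P: 107 − 3(24.32) = 34.03
  R: 0 + 2(24.32) = 48.65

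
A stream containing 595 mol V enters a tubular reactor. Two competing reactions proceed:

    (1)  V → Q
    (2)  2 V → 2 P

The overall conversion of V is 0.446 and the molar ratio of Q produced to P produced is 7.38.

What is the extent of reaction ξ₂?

Conversion of V: V consumed = 0.446 × 595 = 265.4 mol = 1ξ₁ + 2ξ₂.
Selectivity: 1ξ₁ / (2ξ₂) = 7.38 → ξ₁ = 14.76 ξ₂.
Substitute: (1·14.76 + 2) ξ₂ = 265.4 → ξ₂ = 15.83 mol, ξ₁ = 233.7 mol.
Outlet amounts (n = n₀ + Σ ν·ξ):
  V: 595 − 1(233.7) − 2(15.83) = 329.6
  Q: 0 + 1(233.7) = 233.7
  P: 0 + 2(15.83) = 31.67

ξ₂ = 15.8 mol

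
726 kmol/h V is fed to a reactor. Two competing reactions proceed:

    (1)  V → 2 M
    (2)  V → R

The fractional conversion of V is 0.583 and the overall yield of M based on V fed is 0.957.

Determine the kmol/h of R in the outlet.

Yield of M: 2ξ₁ / 726 = 0.957 → ξ₁ = 347.4 kmol/h.
Conversion of V: 1ξ₁ + 1ξ₂ = 0.583 × 726 = 423.3 → ξ₂ = 75.87 kmol/h.
Outlet amounts (n = n₀ + Σ ν·ξ):
  V: 726 − 1(347.4) − 1(75.87) = 302.7
  M: 0 + 2(347.4) = 694.8
  R: 0 + 1(75.87) = 75.87

75.9 kmol/h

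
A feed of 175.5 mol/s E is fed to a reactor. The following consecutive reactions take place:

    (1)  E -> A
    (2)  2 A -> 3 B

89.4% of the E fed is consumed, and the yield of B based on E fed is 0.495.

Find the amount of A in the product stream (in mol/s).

Conversion of E: E consumed = 1ξ₁ = 0.894 × 175.5 → ξ₁ = 156.9 mol/s.
Yield of B: 3ξ₂ / 175.5 = 0.495 → ξ₂ = 28.96 mol/s.
Outlet amounts (n = n₀ + Σ ν·ξ):
  E: 175.5 − 1(156.9) = 18.6
  A: 0 + 1(156.9) − 2(28.96) = 98.98
  B: 0 + 3(28.96) = 86.87

99 mol/s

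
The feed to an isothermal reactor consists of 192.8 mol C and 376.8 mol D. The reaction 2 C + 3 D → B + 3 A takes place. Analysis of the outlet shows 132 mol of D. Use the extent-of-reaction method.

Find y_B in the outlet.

For D: n = n₀ − 3ξ → 132 = 376.8 − 3ξ, giving ξ = 81.6 mol.
Outlet amounts (n = n₀ + ν ξ):
  C: 192.8 − 2(81.6) = 29.6
  D: 376.8 − 3(81.6) = 132
  B: 0 + 1(81.6) = 81.6
  A: 0 + 3(81.6) = 244.8
Total out = 488 mol; y_B = 81.6 / 488 = 0.1672.

0.167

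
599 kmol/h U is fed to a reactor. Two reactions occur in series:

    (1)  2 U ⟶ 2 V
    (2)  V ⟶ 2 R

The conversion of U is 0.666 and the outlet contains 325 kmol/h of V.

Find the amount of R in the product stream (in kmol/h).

148 kmol/h

Conversion of U: U consumed = 2ξ₁ = 0.666 × 599 → ξ₁ = 199.5 kmol/h.
V balance: n_V = 0 + 2ξ₁ − 1ξ₂ = 325 → ξ₂ = (2·199.5 − 325)/1 = 73.93 kmol/h.
Outlet amounts (n = n₀ + Σ ν·ξ):
  U: 599 − 2(199.5) = 200.1
  V: 0 + 2(199.5) − 1(73.93) = 325
  R: 0 + 2(73.93) = 147.9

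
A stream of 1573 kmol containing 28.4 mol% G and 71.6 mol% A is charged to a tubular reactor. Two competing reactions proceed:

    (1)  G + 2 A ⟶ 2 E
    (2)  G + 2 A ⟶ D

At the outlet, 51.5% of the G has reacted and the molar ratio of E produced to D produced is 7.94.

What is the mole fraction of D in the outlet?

Conversion of G: G consumed = 0.515 × 446.7 = 230.1 kmol = 1ξ₁ + 1ξ₂.
Selectivity: 2ξ₁ / (1ξ₂) = 7.94 → ξ₁ = 3.97 ξ₂.
Substitute: (1·3.97 + 1) ξ₂ = 230.1 → ξ₂ = 46.29 kmol, ξ₁ = 183.8 kmol.
Outlet amounts (n = n₀ + Σ ν·ξ):
  G: 446.7 − 1(183.8) − 1(46.29) = 216.7
  A: 1126 − 2(183.8) − 2(46.29) = 666.1
  E: 0 + 2(183.8) = 367.6
  D: 0 + 1(46.29) = 46.29
Total out = 1297 kmol; y_D = 46.29 / 1297 = 0.0357.

0.0357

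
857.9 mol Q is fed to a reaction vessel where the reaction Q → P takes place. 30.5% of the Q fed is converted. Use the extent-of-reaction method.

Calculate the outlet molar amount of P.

Q reacted = 0.305 × 857.9 = 261.7 mol; ν_Q = −1, so ξ = 261.7/1 = 261.7 mol.
Outlet amounts (n = n₀ + ν ξ):
  Q: 857.9 − 1(261.7) = 596.2
  P: 0 + 1(261.7) = 261.7

262 mol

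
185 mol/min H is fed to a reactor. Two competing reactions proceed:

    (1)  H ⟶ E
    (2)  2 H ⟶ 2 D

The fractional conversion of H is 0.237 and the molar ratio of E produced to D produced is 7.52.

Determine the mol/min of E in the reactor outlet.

38.7 mol/min

Conversion of H: H consumed = 0.237 × 185 = 43.84 mol/min = 1ξ₁ + 2ξ₂.
Selectivity: 1ξ₁ / (2ξ₂) = 7.52 → ξ₁ = 15.04 ξ₂.
Substitute: (1·15.04 + 2) ξ₂ = 43.84 → ξ₂ = 2.573 mol/min, ξ₁ = 38.7 mol/min.
Outlet amounts (n = n₀ + Σ ν·ξ):
  H: 185 − 1(38.7) − 2(2.573) = 141.2
  E: 0 + 1(38.7) = 38.7
  D: 0 + 2(2.573) = 5.146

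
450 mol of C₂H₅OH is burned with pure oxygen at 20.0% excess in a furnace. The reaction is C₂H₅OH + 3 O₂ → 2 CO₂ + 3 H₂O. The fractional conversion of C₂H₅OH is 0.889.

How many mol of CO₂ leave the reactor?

Stoichiometric O₂ = 3 × 450 = 1350 mol; O₂ fed = 1350 × 1.200 = 1620 mol.
Fuel reacted = 0.889 × 450 → ξ = 400.1 mol.
Outlet (n = n₀ + ν ξ):
  C₂H₅OH: 450 − 1(400.1) = 49.95
  O₂: 1620 − 3(400.1) = 419.8
  CO₂: 0 + 2(400.1) = 800.1
  H₂O: 0 + 3(400.1) = 1200

800 mol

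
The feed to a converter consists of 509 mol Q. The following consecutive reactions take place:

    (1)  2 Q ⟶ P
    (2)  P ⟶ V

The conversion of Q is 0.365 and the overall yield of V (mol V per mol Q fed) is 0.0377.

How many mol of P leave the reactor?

73.7 mol

Conversion of Q: Q consumed = 2ξ₁ = 0.365 × 509 → ξ₁ = 92.89 mol.
Yield of V: 1ξ₂ / 509 = 0.0377 → ξ₂ = 19.19 mol.
Outlet amounts (n = n₀ + Σ ν·ξ):
  Q: 509 − 2(92.89) = 323.2
  P: 0 + 1(92.89) − 1(19.19) = 73.7
  V: 0 + 1(19.19) = 19.19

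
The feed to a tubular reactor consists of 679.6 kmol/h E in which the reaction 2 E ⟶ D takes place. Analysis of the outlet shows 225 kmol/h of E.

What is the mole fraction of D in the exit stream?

0.503

For E: n = n₀ − 2ξ → 225 = 679.6 − 2ξ, giving ξ = 227.3 kmol/h.
Outlet amounts (n = n₀ + ν ξ):
  E: 679.6 − 2(227.3) = 225
  D: 0 + 1(227.3) = 227.3
Total out = 452.3 kmol/h; y_D = 227.3 / 452.3 = 0.5025.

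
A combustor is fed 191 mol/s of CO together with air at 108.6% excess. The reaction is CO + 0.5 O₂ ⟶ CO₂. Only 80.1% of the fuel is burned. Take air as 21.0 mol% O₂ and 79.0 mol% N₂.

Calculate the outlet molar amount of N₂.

749 mol/s

Stoichiometric O₂ = 0.5 × 191 = 95.5 mol/s; O₂ fed = 95.5 × 2.086 = 199.2 mol/s.
N₂ fed = 199.2 × 79/21 = 749.4 mol/s.
Fuel reacted = 0.801 × 191 → ξ = 153 mol/s.
Outlet (n = n₀ + ν ξ):
  CO: 191 − 1(153) = 38.01
  O₂: 199.2 − 0.5(153) = 122.7
  N₂: 749.4 (inert)
  CO₂: 0 + 1(153) = 153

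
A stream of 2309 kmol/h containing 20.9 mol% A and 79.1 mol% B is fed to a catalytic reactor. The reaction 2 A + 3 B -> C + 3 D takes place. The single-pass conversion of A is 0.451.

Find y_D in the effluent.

0.148

A reacted = 0.451 × 482.6 = 217.6 kmol/h; ν_A = −2, so ξ = 217.6/2 = 108.8 kmol/h.
Outlet amounts (n = n₀ + ν ξ):
  A: 482.6 − 2(108.8) = 264.9
  B: 1826 − 3(108.8) = 1500
  C: 0 + 1(108.8) = 108.8
  D: 0 + 3(108.8) = 326.5
Total out = 2200 kmol/h; y_D = 326.5 / 2200 = 0.1484.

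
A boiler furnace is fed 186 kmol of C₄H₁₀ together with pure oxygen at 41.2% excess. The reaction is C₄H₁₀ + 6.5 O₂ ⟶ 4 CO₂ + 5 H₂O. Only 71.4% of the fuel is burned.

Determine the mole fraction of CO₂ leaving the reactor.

0.254

Stoichiometric O₂ = 6.5 × 186 = 1209 kmol; O₂ fed = 1209 × 1.412 = 1707 kmol.
Fuel reacted = 0.714 × 186 → ξ = 132.8 kmol.
Outlet (n = n₀ + ν ξ):
  C₄H₁₀: 186 − 1(132.8) = 53.2
  O₂: 1707 − 6.5(132.8) = 843.9
  CO₂: 0 + 4(132.8) = 531.2
  H₂O: 0 + 5(132.8) = 664
Total out = 2092 kmol; y_CO₂ = 531.2 / 2092 = 0.2539.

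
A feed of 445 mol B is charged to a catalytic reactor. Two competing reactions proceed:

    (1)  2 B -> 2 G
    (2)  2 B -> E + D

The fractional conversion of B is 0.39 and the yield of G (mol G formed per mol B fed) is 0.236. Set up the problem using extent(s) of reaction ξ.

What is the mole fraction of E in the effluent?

0.077

Yield of G: 2ξ₁ / 445 = 0.236 → ξ₁ = 52.51 mol.
Conversion of B: 2ξ₁ + 2ξ₂ = 0.39 × 445 = 173.6 → ξ₂ = 34.27 mol.
Outlet amounts (n = n₀ + Σ ν·ξ):
  B: 445 − 2(52.51) − 2(34.27) = 271.4
  G: 0 + 2(52.51) = 105
  E: 0 + 1(34.27) = 34.27
  D: 0 + 1(34.27) = 34.27
Total out = 445 mol; y_E = 34.27 / 445 = 0.077.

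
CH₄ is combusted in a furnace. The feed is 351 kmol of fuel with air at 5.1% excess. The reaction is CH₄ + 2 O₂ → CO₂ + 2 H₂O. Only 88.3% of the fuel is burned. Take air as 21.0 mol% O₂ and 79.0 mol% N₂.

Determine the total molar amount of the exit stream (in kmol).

3860 kmol

Stoichiometric O₂ = 2 × 351 = 702 kmol; O₂ fed = 702 × 1.051 = 737.8 kmol.
N₂ fed = 737.8 × 79/21 = 2776 kmol.
Fuel reacted = 0.883 × 351 → ξ = 309.9 kmol.
Outlet (n = n₀ + ν ξ):
  CH₄: 351 − 1(309.9) = 41.07
  O₂: 737.8 − 2(309.9) = 117.9
  N₂: 2776 (inert)
  CO₂: 0 + 1(309.9) = 309.9
  H₂O: 0 + 2(309.9) = 619.9
Total out = 41.07 + 117.9 + 2776 + 309.9 + 619.9 = 3864 kmol.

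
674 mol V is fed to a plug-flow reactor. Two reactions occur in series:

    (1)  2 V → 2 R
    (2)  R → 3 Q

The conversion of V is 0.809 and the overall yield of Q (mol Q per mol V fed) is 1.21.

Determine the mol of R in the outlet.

Conversion of V: V consumed = 2ξ₁ = 0.809 × 674 → ξ₁ = 272.6 mol.
Yield of Q: 3ξ₂ / 674 = 1.21 → ξ₂ = 271.8 mol.
Outlet amounts (n = n₀ + Σ ν·ξ):
  V: 674 − 2(272.6) = 128.7
  R: 0 + 2(272.6) − 1(271.8) = 273.4
  Q: 0 + 3(271.8) = 815.5

273 mol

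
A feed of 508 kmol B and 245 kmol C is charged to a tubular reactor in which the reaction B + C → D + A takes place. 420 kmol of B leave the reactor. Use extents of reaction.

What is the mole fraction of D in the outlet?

0.117

For B: n = n₀ − 1ξ → 420 = 508 − 1ξ, giving ξ = 88 kmol.
Outlet amounts (n = n₀ + ν ξ):
  B: 508 − 1(88) = 420
  C: 245 − 1(88) = 157
  D: 0 + 1(88) = 88
  A: 0 + 1(88) = 88
Total out = 753 kmol; y_D = 88 / 753 = 0.1169.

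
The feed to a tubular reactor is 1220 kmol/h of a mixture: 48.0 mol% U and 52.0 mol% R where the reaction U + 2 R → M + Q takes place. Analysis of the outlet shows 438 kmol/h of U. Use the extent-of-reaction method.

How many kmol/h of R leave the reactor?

339 kmol/h

For U: n = n₀ − 1ξ → 438 = 585.6 − 1ξ, giving ξ = 147.6 kmol/h.
Outlet amounts (n = n₀ + ν ξ):
  U: 585.6 − 1(147.6) = 438
  R: 634.4 − 2(147.6) = 339.2
  M: 0 + 1(147.6) = 147.6
  Q: 0 + 1(147.6) = 147.6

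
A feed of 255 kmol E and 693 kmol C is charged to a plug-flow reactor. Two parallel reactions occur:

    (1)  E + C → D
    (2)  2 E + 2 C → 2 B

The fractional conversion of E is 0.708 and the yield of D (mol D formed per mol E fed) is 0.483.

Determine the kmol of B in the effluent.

57.4 kmol

Yield of D: 1ξ₁ / 255 = 0.483 → ξ₁ = 123.2 kmol.
Conversion of E: 1ξ₁ + 2ξ₂ = 0.708 × 255 = 180.5 → ξ₂ = 28.69 kmol.
Outlet amounts (n = n₀ + Σ ν·ξ):
  E: 255 − 1(123.2) − 2(28.69) = 74.46
  C: 693 − 1(123.2) − 2(28.69) = 512.5
  D: 0 + 1(123.2) = 123.2
  B: 0 + 2(28.69) = 57.38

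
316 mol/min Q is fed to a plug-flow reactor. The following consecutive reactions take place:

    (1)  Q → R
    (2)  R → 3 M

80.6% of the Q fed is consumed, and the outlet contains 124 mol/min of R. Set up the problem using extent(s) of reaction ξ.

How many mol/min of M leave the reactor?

Conversion of Q: Q consumed = 1ξ₁ = 0.806 × 316 → ξ₁ = 254.7 mol/min.
R balance: n_R = 0 + 1ξ₁ − 1ξ₂ = 124 → ξ₂ = (1·254.7 − 124)/1 = 130.7 mol/min.
Outlet amounts (n = n₀ + Σ ν·ξ):
  Q: 316 − 1(254.7) = 61.3
  R: 0 + 1(254.7) − 1(130.7) = 124
  M: 0 + 3(130.7) = 392.1

392 mol/min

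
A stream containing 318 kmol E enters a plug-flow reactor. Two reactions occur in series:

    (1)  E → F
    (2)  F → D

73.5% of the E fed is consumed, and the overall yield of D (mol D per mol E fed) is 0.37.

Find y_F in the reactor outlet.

Conversion of E: E consumed = 1ξ₁ = 0.735 × 318 → ξ₁ = 233.7 kmol.
Yield of D: 1ξ₂ / 318 = 0.37 → ξ₂ = 117.7 kmol.
Outlet amounts (n = n₀ + Σ ν·ξ):
  E: 318 − 1(233.7) = 84.27
  F: 0 + 1(233.7) − 1(117.7) = 116.1
  D: 0 + 1(117.7) = 117.7
Total out = 318 kmol; y_F = 116.1 / 318 = 0.365.

0.365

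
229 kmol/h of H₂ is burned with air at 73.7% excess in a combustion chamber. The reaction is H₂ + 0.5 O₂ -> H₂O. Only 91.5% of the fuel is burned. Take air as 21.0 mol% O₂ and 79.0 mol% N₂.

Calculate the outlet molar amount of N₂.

748 kmol/h

Stoichiometric O₂ = 0.5 × 229 = 114.5 kmol/h; O₂ fed = 114.5 × 1.737 = 198.9 kmol/h.
N₂ fed = 198.9 × 79/21 = 748.2 kmol/h.
Fuel reacted = 0.915 × 229 → ξ = 209.5 kmol/h.
Outlet (n = n₀ + ν ξ):
  H₂: 229 − 1(209.5) = 19.47
  O₂: 198.9 − 0.5(209.5) = 94.12
  N₂: 748.2 (inert)
  H₂O: 0 + 1(209.5) = 209.5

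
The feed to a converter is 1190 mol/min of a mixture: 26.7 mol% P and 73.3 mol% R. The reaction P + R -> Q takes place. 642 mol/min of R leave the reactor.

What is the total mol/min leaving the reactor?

960 mol/min

For R: n = n₀ − 1ξ → 642 = 872.3 − 1ξ, giving ξ = 230.3 mol/min.
Outlet amounts (n = n₀ + ν ξ):
  P: 317.7 − 1(230.3) = 87.46
  R: 872.3 − 1(230.3) = 642
  Q: 0 + 1(230.3) = 230.3
Total out = 87.46 + 642 + 230.3 = 959.7 mol/min.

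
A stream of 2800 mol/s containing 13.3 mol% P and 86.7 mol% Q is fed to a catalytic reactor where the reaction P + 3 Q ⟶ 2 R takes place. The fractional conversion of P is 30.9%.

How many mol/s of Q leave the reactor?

2080 mol/s

P reacted = 0.309 × 372.4 = 115.1 mol/s; ν_P = −1, so ξ = 115.1/1 = 115.1 mol/s.
Outlet amounts (n = n₀ + ν ξ):
  P: 372.4 − 1(115.1) = 257.3
  Q: 2428 − 3(115.1) = 2082
  R: 0 + 2(115.1) = 230.1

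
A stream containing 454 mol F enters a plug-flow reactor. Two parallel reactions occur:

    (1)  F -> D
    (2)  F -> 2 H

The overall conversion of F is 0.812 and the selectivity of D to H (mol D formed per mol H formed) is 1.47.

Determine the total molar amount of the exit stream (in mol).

Conversion of F: F consumed = 0.812 × 454 = 368.6 mol = 1ξ₁ + 1ξ₂.
Selectivity: 1ξ₁ / (2ξ₂) = 1.47 → ξ₁ = 2.94 ξ₂.
Substitute: (1·2.94 + 1) ξ₂ = 368.6 → ξ₂ = 93.57 mol, ξ₁ = 275.1 mol.
Outlet amounts (n = n₀ + Σ ν·ξ):
  F: 454 − 1(275.1) − 1(93.57) = 85.35
  D: 0 + 1(275.1) = 275.1
  H: 0 + 2(93.57) = 187.1
Total out = 85.35 + 275.1 + 187.1 = 547.6 mol.

548 mol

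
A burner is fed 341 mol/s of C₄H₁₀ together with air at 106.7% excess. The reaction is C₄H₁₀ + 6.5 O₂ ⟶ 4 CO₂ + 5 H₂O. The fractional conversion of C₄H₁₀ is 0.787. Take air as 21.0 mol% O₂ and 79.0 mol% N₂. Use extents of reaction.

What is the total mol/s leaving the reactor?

22600 mol/s

Stoichiometric O₂ = 6.5 × 341 = 2216 mol/s; O₂ fed = 2216 × 2.067 = 4582 mol/s.
N₂ fed = 4582 × 79/21 = 17240 mol/s.
Fuel reacted = 0.787 × 341 → ξ = 268.4 mol/s.
Outlet (n = n₀ + ν ξ):
  C₄H₁₀: 341 − 1(268.4) = 72.63
  O₂: 4582 − 6.5(268.4) = 2837
  N₂: 17240 (inert)
  CO₂: 0 + 4(268.4) = 1073
  H₂O: 0 + 5(268.4) = 1342
Total out = 72.63 + 2837 + 17240 + 1073 + 1342 = 22560 mol/s.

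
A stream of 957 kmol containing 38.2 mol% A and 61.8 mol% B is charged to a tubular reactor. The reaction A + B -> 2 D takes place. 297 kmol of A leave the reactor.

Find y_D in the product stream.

0.143

For A: n = n₀ − 1ξ → 297 = 365.6 − 1ξ, giving ξ = 68.57 kmol.
Outlet amounts (n = n₀ + ν ξ):
  A: 365.6 − 1(68.57) = 297
  B: 591.4 − 1(68.57) = 522.9
  D: 0 + 2(68.57) = 137.1
Total out = 957 kmol; y_D = 137.1 / 957 = 0.1433.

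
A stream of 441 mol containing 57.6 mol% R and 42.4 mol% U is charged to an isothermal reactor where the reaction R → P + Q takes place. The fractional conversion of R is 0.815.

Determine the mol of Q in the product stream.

207 mol

R reacted = 0.815 × 254 = 207 mol; ν_R = −1, so ξ = 207/1 = 207 mol.
Outlet amounts (n = n₀ + ν ξ):
  R: 254 − 1(207) = 46.99
  P: 0 + 1(207) = 207
  Q: 0 + 1(207) = 207
  U: 187 (inert)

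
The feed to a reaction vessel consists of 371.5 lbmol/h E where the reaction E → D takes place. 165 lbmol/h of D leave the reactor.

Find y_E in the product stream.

For D: n = n₀ + 1ξ → 165 = 0 + 1ξ, giving ξ = 165 lbmol/h.
Outlet amounts (n = n₀ + ν ξ):
  E: 371.5 − 1(165) = 206.5
  D: 0 + 1(165) = 165
Total out = 371.5 lbmol/h; y_E = 206.5 / 371.5 = 0.5559.

0.556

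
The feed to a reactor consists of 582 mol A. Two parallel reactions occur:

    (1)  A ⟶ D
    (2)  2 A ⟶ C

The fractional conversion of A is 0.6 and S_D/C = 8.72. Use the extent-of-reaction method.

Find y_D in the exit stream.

0.517

Conversion of A: A consumed = 0.6 × 582 = 349.2 mol = 1ξ₁ + 2ξ₂.
Selectivity: 1ξ₁ / (1ξ₂) = 8.72 → ξ₁ = 8.72 ξ₂.
Substitute: (1·8.72 + 2) ξ₂ = 349.2 → ξ₂ = 32.57 mol, ξ₁ = 284.1 mol.
Outlet amounts (n = n₀ + Σ ν·ξ):
  A: 582 − 1(284.1) − 2(32.57) = 232.8
  D: 0 + 1(284.1) = 284.1
  C: 0 + 1(32.57) = 32.57
Total out = 549.4 mol; y_D = 284.1 / 549.4 = 0.517.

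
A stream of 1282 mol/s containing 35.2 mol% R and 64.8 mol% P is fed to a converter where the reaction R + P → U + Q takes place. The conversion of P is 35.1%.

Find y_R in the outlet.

0.125

P reacted = 0.351 × 830.7 = 291.6 mol/s; ν_P = −1, so ξ = 291.6/1 = 291.6 mol/s.
Outlet amounts (n = n₀ + ν ξ):
  R: 451.3 − 1(291.6) = 159.7
  P: 830.7 − 1(291.6) = 539.1
  U: 0 + 1(291.6) = 291.6
  Q: 0 + 1(291.6) = 291.6
Total out = 1282 mol/s; y_R = 159.7 / 1282 = 0.1246.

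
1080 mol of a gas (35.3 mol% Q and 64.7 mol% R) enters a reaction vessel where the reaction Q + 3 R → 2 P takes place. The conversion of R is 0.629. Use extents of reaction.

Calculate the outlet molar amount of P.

R reacted = 0.629 × 698.8 = 439.5 mol; ν_R = −3, so ξ = 439.5/3 = 146.5 mol.
Outlet amounts (n = n₀ + ν ξ):
  Q: 381.2 − 1(146.5) = 234.7
  R: 698.8 − 3(146.5) = 259.2
  P: 0 + 2(146.5) = 293

293 mol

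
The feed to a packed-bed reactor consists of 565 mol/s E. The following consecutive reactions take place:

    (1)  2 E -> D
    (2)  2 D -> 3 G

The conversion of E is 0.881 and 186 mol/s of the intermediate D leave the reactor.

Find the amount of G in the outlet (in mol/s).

Conversion of E: E consumed = 2ξ₁ = 0.881 × 565 → ξ₁ = 248.9 mol/s.
D balance: n_D = 0 + 1ξ₁ − 2ξ₂ = 186 → ξ₂ = (1·248.9 − 186)/2 = 31.44 mol/s.
Outlet amounts (n = n₀ + Σ ν·ξ):
  E: 565 − 2(248.9) = 67.24
  D: 0 + 1(248.9) − 2(31.44) = 186
  G: 0 + 3(31.44) = 94.32

94.3 mol/s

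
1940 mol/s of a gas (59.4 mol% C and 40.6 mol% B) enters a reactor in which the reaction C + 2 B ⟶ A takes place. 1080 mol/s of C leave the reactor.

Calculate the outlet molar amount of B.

643 mol/s

For C: n = n₀ − 1ξ → 1080 = 1152 − 1ξ, giving ξ = 72.36 mol/s.
Outlet amounts (n = n₀ + ν ξ):
  C: 1152 − 1(72.36) = 1080
  B: 787.6 − 2(72.36) = 642.9
  A: 0 + 1(72.36) = 72.36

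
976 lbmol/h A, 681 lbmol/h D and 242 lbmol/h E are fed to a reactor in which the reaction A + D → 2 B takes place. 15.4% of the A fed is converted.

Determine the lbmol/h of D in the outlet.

A reacted = 0.154 × 976 = 150.3 lbmol/h; ν_A = −1, so ξ = 150.3/1 = 150.3 lbmol/h.
Outlet amounts (n = n₀ + ν ξ):
  A: 976 − 1(150.3) = 825.7
  D: 681 − 1(150.3) = 530.7
  B: 0 + 2(150.3) = 300.6
  E: 242 (inert)

531 lbmol/h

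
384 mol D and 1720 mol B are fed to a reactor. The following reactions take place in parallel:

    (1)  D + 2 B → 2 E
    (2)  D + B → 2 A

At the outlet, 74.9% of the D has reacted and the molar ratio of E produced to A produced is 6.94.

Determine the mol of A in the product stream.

Conversion of D: D consumed = 0.749 × 384 = 287.6 mol = 1ξ₁ + 1ξ₂.
Selectivity: 2ξ₁ / (2ξ₂) = 6.94 → ξ₁ = 6.94 ξ₂.
Substitute: (1·6.94 + 1) ξ₂ = 287.6 → ξ₂ = 36.22 mol, ξ₁ = 251.4 mol.
Outlet amounts (n = n₀ + Σ ν·ξ):
  D: 384 − 1(251.4) − 1(36.22) = 96.38
  B: 1720 − 2(251.4) − 1(36.22) = 1181
  E: 0 + 2(251.4) = 502.8
  A: 0 + 2(36.22) = 72.45

72.4 mol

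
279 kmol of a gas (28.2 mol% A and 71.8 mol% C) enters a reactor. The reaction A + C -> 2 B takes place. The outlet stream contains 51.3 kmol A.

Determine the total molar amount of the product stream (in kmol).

279 kmol

For A: n = n₀ − 1ξ → 51.3 = 78.68 − 1ξ, giving ξ = 27.38 kmol.
Outlet amounts (n = n₀ + ν ξ):
  A: 78.68 − 1(27.38) = 51.3
  C: 200.3 − 1(27.38) = 172.9
  B: 0 + 2(27.38) = 54.76
Total out = 51.3 + 172.9 + 54.76 = 279 kmol.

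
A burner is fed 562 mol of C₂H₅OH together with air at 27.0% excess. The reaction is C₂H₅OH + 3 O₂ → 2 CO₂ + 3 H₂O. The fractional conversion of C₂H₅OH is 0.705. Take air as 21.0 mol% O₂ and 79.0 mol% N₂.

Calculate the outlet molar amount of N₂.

8060 mol

Stoichiometric O₂ = 3 × 562 = 1686 mol; O₂ fed = 1686 × 1.270 = 2141 mol.
N₂ fed = 2141 × 79/21 = 8055 mol.
Fuel reacted = 0.705 × 562 → ξ = 396.2 mol.
Outlet (n = n₀ + ν ξ):
  C₂H₅OH: 562 − 1(396.2) = 165.8
  O₂: 2141 − 3(396.2) = 952.6
  N₂: 8055 (inert)
  CO₂: 0 + 2(396.2) = 792.4
  H₂O: 0 + 3(396.2) = 1189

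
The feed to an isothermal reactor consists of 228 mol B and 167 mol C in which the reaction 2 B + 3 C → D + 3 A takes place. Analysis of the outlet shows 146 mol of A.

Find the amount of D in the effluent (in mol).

48.7 mol

For A: n = n₀ + 3ξ → 146 = 0 + 3ξ, giving ξ = 48.67 mol.
Outlet amounts (n = n₀ + ν ξ):
  B: 228 − 2(48.67) = 130.7
  C: 167 − 3(48.67) = 21
  D: 0 + 1(48.67) = 48.67
  A: 0 + 3(48.67) = 146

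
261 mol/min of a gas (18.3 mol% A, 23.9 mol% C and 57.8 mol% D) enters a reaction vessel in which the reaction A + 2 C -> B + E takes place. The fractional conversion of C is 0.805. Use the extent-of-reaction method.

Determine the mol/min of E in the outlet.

25.1 mol/min

C reacted = 0.805 × 62.38 = 50.22 mol/min; ν_C = −2, so ξ = 50.22/2 = 25.11 mol/min.
Outlet amounts (n = n₀ + ν ξ):
  A: 47.76 − 1(25.11) = 22.66
  C: 62.38 − 2(25.11) = 12.16
  B: 0 + 1(25.11) = 25.11
  E: 0 + 1(25.11) = 25.11
  D: 150.9 (inert)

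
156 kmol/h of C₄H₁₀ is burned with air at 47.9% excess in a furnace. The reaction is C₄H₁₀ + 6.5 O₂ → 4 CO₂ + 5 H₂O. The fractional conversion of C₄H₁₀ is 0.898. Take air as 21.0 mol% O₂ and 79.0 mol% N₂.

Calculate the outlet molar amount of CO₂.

Stoichiometric O₂ = 6.5 × 156 = 1014 kmol/h; O₂ fed = 1014 × 1.479 = 1500 kmol/h.
N₂ fed = 1500 × 79/21 = 5642 kmol/h.
Fuel reacted = 0.898 × 156 → ξ = 140.1 kmol/h.
Outlet (n = n₀ + ν ξ):
  C₄H₁₀: 156 − 1(140.1) = 15.91
  O₂: 1500 − 6.5(140.1) = 589.1
  N₂: 5642 (inert)
  CO₂: 0 + 4(140.1) = 560.4
  H₂O: 0 + 5(140.1) = 700.4

560 kmol/h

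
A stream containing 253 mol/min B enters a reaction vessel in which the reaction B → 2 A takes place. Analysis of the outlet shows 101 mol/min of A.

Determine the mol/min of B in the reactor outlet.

202 mol/min

For A: n = n₀ + 2ξ → 101 = 0 + 2ξ, giving ξ = 50.5 mol/min.
Outlet amounts (n = n₀ + ν ξ):
  B: 253 − 1(50.5) = 202.5
  A: 0 + 2(50.5) = 101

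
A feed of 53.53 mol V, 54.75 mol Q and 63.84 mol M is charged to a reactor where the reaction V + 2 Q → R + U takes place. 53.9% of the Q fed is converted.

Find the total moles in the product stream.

Q reacted = 0.539 × 54.75 = 29.51 mol; ν_Q = −2, so ξ = 29.51/2 = 14.76 mol.
Outlet amounts (n = n₀ + ν ξ):
  V: 53.53 − 1(14.76) = 38.77
  Q: 54.75 − 2(14.76) = 25.24
  R: 0 + 1(14.76) = 14.76
  U: 0 + 1(14.76) = 14.76
  M: 63.84 (inert)
Total out = 38.77 + 25.24 + 14.76 + 14.76 + 63.84 = 157.4 mol.

157 mol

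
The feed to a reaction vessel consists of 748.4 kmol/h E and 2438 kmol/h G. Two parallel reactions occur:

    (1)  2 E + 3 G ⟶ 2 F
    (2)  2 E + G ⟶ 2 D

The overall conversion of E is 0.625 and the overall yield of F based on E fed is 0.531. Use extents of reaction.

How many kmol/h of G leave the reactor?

Yield of F: 2ξ₁ / 748.4 = 0.531 → ξ₁ = 198.7 kmol/h.
Conversion of E: 2ξ₁ + 2ξ₂ = 0.625 × 748.4 = 467.8 → ξ₂ = 35.17 kmol/h.
Outlet amounts (n = n₀ + Σ ν·ξ):
  E: 748.4 − 2(198.7) − 2(35.17) = 280.6
  G: 2438 − 3(198.7) − 1(35.17) = 1807
  F: 0 + 2(198.7) = 397.4
  D: 0 + 2(35.17) = 70.35

1810 kmol/h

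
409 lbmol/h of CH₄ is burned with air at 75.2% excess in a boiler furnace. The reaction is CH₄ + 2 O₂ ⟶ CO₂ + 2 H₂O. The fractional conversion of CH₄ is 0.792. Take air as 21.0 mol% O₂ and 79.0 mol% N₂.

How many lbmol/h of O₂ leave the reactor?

785 lbmol/h

Stoichiometric O₂ = 2 × 409 = 818 lbmol/h; O₂ fed = 818 × 1.752 = 1433 lbmol/h.
N₂ fed = 1433 × 79/21 = 5391 lbmol/h.
Fuel reacted = 0.792 × 409 → ξ = 323.9 lbmol/h.
Outlet (n = n₀ + ν ξ):
  CH₄: 409 − 1(323.9) = 85.07
  O₂: 1433 − 2(323.9) = 785.3
  N₂: 5391 (inert)
  CO₂: 0 + 1(323.9) = 323.9
  H₂O: 0 + 2(323.9) = 647.9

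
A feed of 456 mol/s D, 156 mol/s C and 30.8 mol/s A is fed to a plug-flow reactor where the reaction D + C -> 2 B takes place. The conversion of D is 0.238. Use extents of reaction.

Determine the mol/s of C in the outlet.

D reacted = 0.238 × 456 = 108.5 mol/s; ν_D = −1, so ξ = 108.5/1 = 108.5 mol/s.
Outlet amounts (n = n₀ + ν ξ):
  D: 456 − 1(108.5) = 347.5
  C: 156 − 1(108.5) = 47.47
  B: 0 + 2(108.5) = 217.1
  A: 30.8 (inert)

47.5 mol/s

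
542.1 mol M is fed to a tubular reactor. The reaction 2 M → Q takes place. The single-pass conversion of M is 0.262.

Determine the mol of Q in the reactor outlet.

71 mol

M reacted = 0.262 × 542.1 = 142 mol; ν_M = −2, so ξ = 142/2 = 71.02 mol.
Outlet amounts (n = n₀ + ν ξ):
  M: 542.1 − 2(71.02) = 400.1
  Q: 0 + 1(71.02) = 71.02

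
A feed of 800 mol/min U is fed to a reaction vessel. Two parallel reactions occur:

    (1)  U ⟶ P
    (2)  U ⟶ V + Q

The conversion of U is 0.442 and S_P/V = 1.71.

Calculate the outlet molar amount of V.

130 mol/min

Conversion of U: U consumed = 0.442 × 800 = 353.6 mol/min = 1ξ₁ + 1ξ₂.
Selectivity: 1ξ₁ / (1ξ₂) = 1.71 → ξ₁ = 1.71 ξ₂.
Substitute: (1·1.71 + 1) ξ₂ = 353.6 → ξ₂ = 130.5 mol/min, ξ₁ = 223.1 mol/min.
Outlet amounts (n = n₀ + Σ ν·ξ):
  U: 800 − 1(223.1) − 1(130.5) = 446.4
  P: 0 + 1(223.1) = 223.1
  V: 0 + 1(130.5) = 130.5
  Q: 0 + 1(130.5) = 130.5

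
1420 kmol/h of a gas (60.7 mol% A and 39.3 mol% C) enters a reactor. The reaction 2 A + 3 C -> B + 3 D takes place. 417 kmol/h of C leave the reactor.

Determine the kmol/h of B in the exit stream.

47 kmol/h

For C: n = n₀ − 3ξ → 417 = 558.1 − 3ξ, giving ξ = 47.02 kmol/h.
Outlet amounts (n = n₀ + ν ξ):
  A: 861.9 − 2(47.02) = 767.9
  C: 558.1 − 3(47.02) = 417
  B: 0 + 1(47.02) = 47.02
  D: 0 + 3(47.02) = 141.1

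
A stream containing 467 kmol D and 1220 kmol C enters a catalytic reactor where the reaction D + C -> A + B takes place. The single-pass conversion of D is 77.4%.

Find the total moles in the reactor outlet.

1690 kmol

D reacted = 0.774 × 467 = 361.5 kmol; ν_D = −1, so ξ = 361.5/1 = 361.5 kmol.
Outlet amounts (n = n₀ + ν ξ):
  D: 467 − 1(361.5) = 105.5
  C: 1220 − 1(361.5) = 858.5
  A: 0 + 1(361.5) = 361.5
  B: 0 + 1(361.5) = 361.5
Total out = 105.5 + 858.5 + 361.5 + 361.5 = 1687 kmol.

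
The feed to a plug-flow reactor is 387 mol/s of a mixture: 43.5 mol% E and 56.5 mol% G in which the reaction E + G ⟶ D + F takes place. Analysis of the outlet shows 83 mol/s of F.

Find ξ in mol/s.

ξ = 83 mol/s

For F: n = n₀ + 1ξ → 83 = 0 + 1ξ, giving ξ = 83 mol/s.
Outlet amounts (n = n₀ + ν ξ):
  E: 168.3 − 1(83) = 85.34
  G: 218.7 − 1(83) = 135.7
  D: 0 + 1(83) = 83
  F: 0 + 1(83) = 83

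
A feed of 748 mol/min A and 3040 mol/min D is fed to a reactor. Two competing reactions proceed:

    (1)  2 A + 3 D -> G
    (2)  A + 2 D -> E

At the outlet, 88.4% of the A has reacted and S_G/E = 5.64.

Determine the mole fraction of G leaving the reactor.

0.123

Conversion of A: A consumed = 0.884 × 748 = 661.2 mol/min = 2ξ₁ + 1ξ₂.
Selectivity: 1ξ₁ / (1ξ₂) = 5.64 → ξ₁ = 5.64 ξ₂.
Substitute: (2·5.64 + 1) ξ₂ = 661.2 → ξ₂ = 53.85 mol/min, ξ₁ = 303.7 mol/min.
Outlet amounts (n = n₀ + Σ ν·ξ):
  A: 748 − 2(303.7) − 1(53.85) = 86.77
  D: 3040 − 3(303.7) − 2(53.85) = 2021
  G: 0 + 1(303.7) = 303.7
  E: 0 + 1(53.85) = 53.85
Total out = 2466 mol/min; y_G = 303.7 / 2466 = 0.1232.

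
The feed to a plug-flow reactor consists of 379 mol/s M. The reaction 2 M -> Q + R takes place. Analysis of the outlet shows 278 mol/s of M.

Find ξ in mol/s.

ξ = 50.5 mol/s

For M: n = n₀ − 2ξ → 278 = 379 − 2ξ, giving ξ = 50.5 mol/s.
Outlet amounts (n = n₀ + ν ξ):
  M: 379 − 2(50.5) = 278
  Q: 0 + 1(50.5) = 50.5
  R: 0 + 1(50.5) = 50.5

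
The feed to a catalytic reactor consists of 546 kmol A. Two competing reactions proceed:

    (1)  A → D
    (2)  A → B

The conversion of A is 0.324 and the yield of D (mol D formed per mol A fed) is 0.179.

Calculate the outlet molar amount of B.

79.2 kmol

Yield of D: 1ξ₁ / 546 = 0.179 → ξ₁ = 97.73 kmol.
Conversion of A: 1ξ₁ + 1ξ₂ = 0.324 × 546 = 176.9 → ξ₂ = 79.17 kmol.
Outlet amounts (n = n₀ + Σ ν·ξ):
  A: 546 − 1(97.73) − 1(79.17) = 369.1
  D: 0 + 1(97.73) = 97.73
  B: 0 + 1(79.17) = 79.17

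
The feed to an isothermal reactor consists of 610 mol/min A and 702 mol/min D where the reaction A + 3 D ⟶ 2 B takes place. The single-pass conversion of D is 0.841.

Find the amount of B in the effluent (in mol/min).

394 mol/min

D reacted = 0.841 × 702 = 590.4 mol/min; ν_D = −3, so ξ = 590.4/3 = 196.8 mol/min.
Outlet amounts (n = n₀ + ν ξ):
  A: 610 − 1(196.8) = 413.2
  D: 702 − 3(196.8) = 111.6
  B: 0 + 2(196.8) = 393.6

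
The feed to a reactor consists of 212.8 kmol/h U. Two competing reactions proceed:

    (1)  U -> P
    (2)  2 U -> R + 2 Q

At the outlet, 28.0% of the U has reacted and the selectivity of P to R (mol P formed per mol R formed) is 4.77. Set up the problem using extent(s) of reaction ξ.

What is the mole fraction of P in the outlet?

Conversion of U: U consumed = 0.28 × 212.8 = 59.58 kmol/h = 1ξ₁ + 2ξ₂.
Selectivity: 1ξ₁ / (1ξ₂) = 4.77 → ξ₁ = 4.77 ξ₂.
Substitute: (1·4.77 + 2) ξ₂ = 59.58 → ξ₂ = 8.801 kmol/h, ξ₁ = 41.98 kmol/h.
Outlet amounts (n = n₀ + Σ ν·ξ):
  U: 212.8 − 1(41.98) − 2(8.801) = 153.2
  P: 0 + 1(41.98) = 41.98
  R: 0 + 1(8.801) = 8.801
  Q: 0 + 2(8.801) = 17.6
Total out = 221.6 kmol/h; y_P = 41.98 / 221.6 = 0.1894.

0.189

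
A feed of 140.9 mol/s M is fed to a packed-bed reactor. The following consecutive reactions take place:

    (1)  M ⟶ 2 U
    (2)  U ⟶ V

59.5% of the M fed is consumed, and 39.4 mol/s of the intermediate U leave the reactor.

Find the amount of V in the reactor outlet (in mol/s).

128 mol/s

Conversion of M: M consumed = 1ξ₁ = 0.595 × 140.9 → ξ₁ = 83.84 mol/s.
U balance: n_U = 0 + 2ξ₁ − 1ξ₂ = 39.4 → ξ₂ = (2·83.84 − 39.4)/1 = 128.3 mol/s.
Outlet amounts (n = n₀ + Σ ν·ξ):
  M: 140.9 − 1(83.84) = 57.06
  U: 0 + 2(83.84) − 1(128.3) = 39.4
  V: 0 + 1(128.3) = 128.3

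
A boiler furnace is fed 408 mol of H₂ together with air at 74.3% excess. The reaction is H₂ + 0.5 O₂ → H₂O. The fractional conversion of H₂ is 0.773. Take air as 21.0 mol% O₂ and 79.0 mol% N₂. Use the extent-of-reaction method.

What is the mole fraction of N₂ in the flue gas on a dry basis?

0.822

Stoichiometric O₂ = 0.5 × 408 = 204 mol; O₂ fed = 204 × 1.743 = 355.6 mol.
N₂ fed = 355.6 × 79/21 = 1338 mol.
Fuel reacted = 0.773 × 408 → ξ = 315.4 mol.
Outlet (n = n₀ + ν ξ):
  H₂: 408 − 1(315.4) = 92.62
  O₂: 355.6 − 0.5(315.4) = 197.9
  N₂: 1338 (inert)
  H₂O: 0 + 1(315.4) = 315.4
Dry total = 1628 mol; y_N₂ (dry) = 1338 / 1628 = 0.8216.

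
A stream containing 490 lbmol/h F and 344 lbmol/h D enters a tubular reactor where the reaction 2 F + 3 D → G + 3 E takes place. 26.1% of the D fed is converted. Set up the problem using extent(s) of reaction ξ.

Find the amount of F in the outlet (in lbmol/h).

430 lbmol/h

D reacted = 0.261 × 344 = 89.78 lbmol/h; ν_D = −3, so ξ = 89.78/3 = 29.93 lbmol/h.
Outlet amounts (n = n₀ + ν ξ):
  F: 490 − 2(29.93) = 430.1
  D: 344 − 3(29.93) = 254.2
  G: 0 + 1(29.93) = 29.93
  E: 0 + 3(29.93) = 89.78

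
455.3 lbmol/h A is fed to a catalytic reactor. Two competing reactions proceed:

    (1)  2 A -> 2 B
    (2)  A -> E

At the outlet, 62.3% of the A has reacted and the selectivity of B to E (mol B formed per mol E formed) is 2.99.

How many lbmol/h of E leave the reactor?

Conversion of A: A consumed = 0.623 × 455.3 = 283.7 lbmol/h = 2ξ₁ + 1ξ₂.
Selectivity: 2ξ₁ / (1ξ₂) = 2.99 → ξ₁ = 1.495 ξ₂.
Substitute: (2·1.495 + 1) ξ₂ = 283.7 → ξ₂ = 71.09 lbmol/h, ξ₁ = 106.3 lbmol/h.
Outlet amounts (n = n₀ + Σ ν·ξ):
  A: 455.3 − 2(106.3) − 1(71.09) = 171.6
  B: 0 + 2(106.3) = 212.6
  E: 0 + 1(71.09) = 71.09

71.1 lbmol/h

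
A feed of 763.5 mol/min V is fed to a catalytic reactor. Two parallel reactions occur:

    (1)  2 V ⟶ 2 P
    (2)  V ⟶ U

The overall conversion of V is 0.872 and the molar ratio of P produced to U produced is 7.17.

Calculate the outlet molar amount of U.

81.5 mol/min

Conversion of V: V consumed = 0.872 × 763.5 = 665.8 mol/min = 2ξ₁ + 1ξ₂.
Selectivity: 2ξ₁ / (1ξ₂) = 7.17 → ξ₁ = 3.585 ξ₂.
Substitute: (2·3.585 + 1) ξ₂ = 665.8 → ξ₂ = 81.49 mol/min, ξ₁ = 292.1 mol/min.
Outlet amounts (n = n₀ + Σ ν·ξ):
  V: 763.5 − 2(292.1) − 1(81.49) = 97.73
  P: 0 + 2(292.1) = 584.3
  U: 0 + 1(81.49) = 81.49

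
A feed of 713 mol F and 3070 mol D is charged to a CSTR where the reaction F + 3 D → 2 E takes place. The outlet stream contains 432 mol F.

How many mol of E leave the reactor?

For F: n = n₀ − 1ξ → 432 = 713 − 1ξ, giving ξ = 281 mol.
Outlet amounts (n = n₀ + ν ξ):
  F: 713 − 1(281) = 432
  D: 3070 − 3(281) = 2227
  E: 0 + 2(281) = 562

562 mol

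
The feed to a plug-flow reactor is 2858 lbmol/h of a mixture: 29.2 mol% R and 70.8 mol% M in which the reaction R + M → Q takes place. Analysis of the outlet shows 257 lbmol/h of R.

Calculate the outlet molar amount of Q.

For R: n = n₀ − 1ξ → 257 = 834.5 − 1ξ, giving ξ = 577.5 lbmol/h.
Outlet amounts (n = n₀ + ν ξ):
  R: 834.5 − 1(577.5) = 257
  M: 2023 − 1(577.5) = 1446
  Q: 0 + 1(577.5) = 577.5

578 lbmol/h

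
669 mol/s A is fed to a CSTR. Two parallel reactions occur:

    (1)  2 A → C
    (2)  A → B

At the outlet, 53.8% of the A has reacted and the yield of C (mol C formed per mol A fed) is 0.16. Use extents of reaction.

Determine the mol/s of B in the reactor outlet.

Yield of C: 1ξ₁ / 669 = 0.16 → ξ₁ = 107 mol/s.
Conversion of A: 2ξ₁ + 1ξ₂ = 0.538 × 669 = 359.9 → ξ₂ = 145.8 mol/s.
Outlet amounts (n = n₀ + Σ ν·ξ):
  A: 669 − 2(107) − 1(145.8) = 309.1
  C: 0 + 1(107) = 107
  B: 0 + 1(145.8) = 145.8

146 mol/s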